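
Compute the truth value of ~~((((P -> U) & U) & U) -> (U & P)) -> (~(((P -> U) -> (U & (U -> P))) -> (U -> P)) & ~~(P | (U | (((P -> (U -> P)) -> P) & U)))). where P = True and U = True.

False

Substituting P=True, U=True:
P -> U = True -> True = True
(P -> U) & U = True & True = True
((P -> U) & U) & U = True & True = True
U & P = True & True = True
(((P -> U) & U) & U) -> (U & P) = True -> True = True
~((((P -> U) & U) & U) -> (U & P)) = ~True = False
~~((((P -> U) & U) & U) -> (U & P)) = ~False = True
P -> U = True -> True = True
U -> P = True -> True = True
U & (U -> P) = True & True = True
(P -> U) -> (U & (U -> P)) = True -> True = True
U -> P = True -> True = True
((P -> U) -> (U & (U -> P))) -> (U -> P) = True -> True = True
~(((P -> U) -> (U & (U -> P))) -> (U -> P)) = ~True = False
U -> P = True -> True = True
P -> (U -> P) = True -> True = True
(P -> (U -> P)) -> P = True -> True = True
((P -> (U -> P)) -> P) & U = True & True = True
U | (((P -> (U -> P)) -> P) & U) = True | True = True
P | (U | (((P -> (U -> P)) -> P) & U)) = True | True = True
~(P | (U | (((P -> (U -> P)) -> P) & U))) = ~True = False
~~(P | (U | (((P -> (U -> P)) -> P) & U))) = ~False = True
~(((P -> U) -> (U & (U -> P))) -> (U -> P)) & ~~(P | (U | (((P -> (U -> P)) -> P) & U))) = False & True = False
~~((((P -> U) & U) & U) -> (U & P)) -> (~(((P -> U) -> (U & (U -> P))) -> (U -> P)) & ~~(P | (U | (((P -> (U -> P)) -> P) & U)))) = True -> False = False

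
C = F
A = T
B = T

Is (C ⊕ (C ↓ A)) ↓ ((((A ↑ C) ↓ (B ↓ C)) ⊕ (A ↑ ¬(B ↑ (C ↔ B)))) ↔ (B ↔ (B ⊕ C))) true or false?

F

C ↓ A = F ↓ T = F
C ⊕ (C ↓ A) = F ⊕ F = F
A ↑ C = T ↑ F = T
B ↓ C = T ↓ F = F
(A ↑ C) ↓ (B ↓ C) = T ↓ F = F
C ↔ B = F ↔ T = F
B ↑ (C ↔ B) = T ↑ F = T
¬(B ↑ (C ↔ B)) = ¬T = F
A ↑ ¬(B ↑ (C ↔ B)) = T ↑ F = T
((A ↑ C) ↓ (B ↓ C)) ⊕ (A ↑ ¬(B ↑ (C ↔ B))) = F ⊕ T = T
B ⊕ C = T ⊕ F = T
B ↔ (B ⊕ C) = T ↔ T = T
(((A ↑ C) ↓ (B ↓ C)) ⊕ (A ↑ ¬(B ↑ (C ↔ B)))) ↔ (B ↔ (B ⊕ C)) = T ↔ T = T
(C ⊕ (C ↓ A)) ↓ ((((A ↑ C) ↓ (B ↓ C)) ⊕ (A ↑ ¬(B ↑ (C ↔ B)))) ↔ (B ↔ (B ⊕ C))) = F ↓ T = F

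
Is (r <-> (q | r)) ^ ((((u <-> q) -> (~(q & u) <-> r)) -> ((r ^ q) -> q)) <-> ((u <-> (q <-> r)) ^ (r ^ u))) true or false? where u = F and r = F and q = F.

T

Substituting u=F, r=F, q=F:
q | r = F | F = F
r <-> (q | r) = F <-> F = T
u <-> q = F <-> F = T
q & u = F & F = F
~(q & u) = ~F = T
~(q & u) <-> r = T <-> F = F
(u <-> q) -> (~(q & u) <-> r) = T -> F = F
r ^ q = F ^ F = F
(r ^ q) -> q = F -> F = T
((u <-> q) -> (~(q & u) <-> r)) -> ((r ^ q) -> q) = F -> T = T
q <-> r = F <-> F = T
u <-> (q <-> r) = F <-> T = F
r ^ u = F ^ F = F
(u <-> (q <-> r)) ^ (r ^ u) = F ^ F = F
(((u <-> q) -> (~(q & u) <-> r)) -> ((r ^ q) -> q)) <-> ((u <-> (q <-> r)) ^ (r ^ u)) = T <-> F = F
(r <-> (q | r)) ^ ((((u <-> q) -> (~(q & u) <-> r)) -> ((r ^ q) -> q)) <-> ((u <-> (q <-> r)) ^ (r ^ u))) = T ^ F = T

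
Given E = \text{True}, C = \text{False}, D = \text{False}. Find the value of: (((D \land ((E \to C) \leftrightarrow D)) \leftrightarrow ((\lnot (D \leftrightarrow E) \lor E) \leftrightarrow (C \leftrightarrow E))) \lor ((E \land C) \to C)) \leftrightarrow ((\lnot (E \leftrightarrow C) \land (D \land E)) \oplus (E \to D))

E \to C = \text{True} \to \text{False} = \text{False}
(E \to C) \leftrightarrow D = \text{False} \leftrightarrow \text{False} = \text{True}
D \land ((E \to C) \leftrightarrow D) = \text{False} \land \text{True} = \text{False}
D \leftrightarrow E = \text{False} \leftrightarrow \text{True} = \text{False}
\lnot (D \leftrightarrow E) = \lnot \text{False} = \text{True}
\lnot (D \leftrightarrow E) \lor E = \text{True} \lor \text{True} = \text{True}
C \leftrightarrow E = \text{False} \leftrightarrow \text{True} = \text{False}
(\lnot (D \leftrightarrow E) \lor E) \leftrightarrow (C \leftrightarrow E) = \text{True} \leftrightarrow \text{False} = \text{False}
(D \land ((E \to C) \leftrightarrow D)) \leftrightarrow ((\lnot (D \leftrightarrow E) \lor E) \leftrightarrow (C \leftrightarrow E)) = \text{False} \leftrightarrow \text{False} = \text{True}
E \land C = \text{True} \land \text{False} = \text{False}
(E \land C) \to C = \text{False} \to \text{False} = \text{True}
((D \land ((E \to C) \leftrightarrow D)) \leftrightarrow ((\lnot (D \leftrightarrow E) \lor E) \leftrightarrow (C \leftrightarrow E))) \lor ((E \land C) \to C) = \text{True} \lor \text{True} = \text{True}
E \leftrightarrow C = \text{True} \leftrightarrow \text{False} = \text{False}
\lnot (E \leftrightarrow C) = \lnot \text{False} = \text{True}
D \land E = \text{False} \land \text{True} = \text{False}
\lnot (E \leftrightarrow C) \land (D \land E) = \text{True} \land \text{False} = \text{False}
E \to D = \text{True} \to \text{False} = \text{False}
(\lnot (E \leftrightarrow C) \land (D \land E)) \oplus (E \to D) = \text{False} \oplus \text{False} = \text{False}
(((D \land ((E \to C) \leftrightarrow D)) \leftrightarrow ((\lnot (D \leftrightarrow E) \lor E) \leftrightarrow (C \leftrightarrow E))) \lor ((E \land C) \to C)) \leftrightarrow ((\lnot (E \leftrightarrow C) \land (D \land E)) \oplus (E \to D)) = \text{True} \leftrightarrow \text{False} = \text{False}

\text{False}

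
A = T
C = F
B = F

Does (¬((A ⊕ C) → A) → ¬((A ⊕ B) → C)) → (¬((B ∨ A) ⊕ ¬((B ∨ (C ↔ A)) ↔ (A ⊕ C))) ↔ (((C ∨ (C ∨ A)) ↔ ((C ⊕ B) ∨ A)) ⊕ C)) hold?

T

A ⊕ C = T ⊕ F = T
(A ⊕ C) → A = T → T = T
¬((A ⊕ C) → A) = ¬T = F
A ⊕ B = T ⊕ F = T
(A ⊕ B) → C = T → F = F
¬((A ⊕ B) → C) = ¬F = T
¬((A ⊕ C) → A) → ¬((A ⊕ B) → C) = F → T = T
B ∨ A = F ∨ T = T
C ↔ A = F ↔ T = F
B ∨ (C ↔ A) = F ∨ F = F
A ⊕ C = T ⊕ F = T
(B ∨ (C ↔ A)) ↔ (A ⊕ C) = F ↔ T = F
¬((B ∨ (C ↔ A)) ↔ (A ⊕ C)) = ¬F = T
(B ∨ A) ⊕ ¬((B ∨ (C ↔ A)) ↔ (A ⊕ C)) = T ⊕ T = F
¬((B ∨ A) ⊕ ¬((B ∨ (C ↔ A)) ↔ (A ⊕ C))) = ¬F = T
C ∨ A = F ∨ T = T
C ∨ (C ∨ A) = F ∨ T = T
C ⊕ B = F ⊕ F = F
(C ⊕ B) ∨ A = F ∨ T = T
(C ∨ (C ∨ A)) ↔ ((C ⊕ B) ∨ A) = T ↔ T = T
((C ∨ (C ∨ A)) ↔ ((C ⊕ B) ∨ A)) ⊕ C = T ⊕ F = T
¬((B ∨ A) ⊕ ¬((B ∨ (C ↔ A)) ↔ (A ⊕ C))) ↔ (((C ∨ (C ∨ A)) ↔ ((C ⊕ B) ∨ A)) ⊕ C) = T ↔ T = T
(¬((A ⊕ C) → A) → ¬((A ⊕ B) → C)) → (¬((B ∨ A) ⊕ ¬((B ∨ (C ↔ A)) ↔ (A ⊕ C))) ↔ (((C ∨ (C ∨ A)) ↔ ((C ⊕ B) ∨ A)) ⊕ C)) = T → T = T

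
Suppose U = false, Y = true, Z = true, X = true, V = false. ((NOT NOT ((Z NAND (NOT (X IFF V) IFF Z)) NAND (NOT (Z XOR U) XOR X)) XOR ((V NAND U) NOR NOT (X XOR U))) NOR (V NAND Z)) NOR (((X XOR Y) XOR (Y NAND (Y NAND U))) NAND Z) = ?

false

X IFF V = true IFF false = false
NOT (X IFF V) = NOT false = true
NOT (X IFF V) IFF Z = true IFF true = true
Z NAND (NOT (X IFF V) IFF Z) = true NAND true = false
Z XOR U = true XOR false = true
NOT (Z XOR U) = NOT true = false
NOT (Z XOR U) XOR X = false XOR true = true
(Z NAND (NOT (X IFF V) IFF Z)) NAND (NOT (Z XOR U) XOR X) = false NAND true = true
NOT ((Z NAND (NOT (X IFF V) IFF Z)) NAND (NOT (Z XOR U) XOR X)) = NOT true = false
NOT NOT ((Z NAND (NOT (X IFF V) IFF Z)) NAND (NOT (Z XOR U) XOR X)) = NOT false = true
V NAND U = false NAND false = true
X XOR U = true XOR false = true
NOT (X XOR U) = NOT true = false
(V NAND U) NOR NOT (X XOR U) = true NOR false = false
NOT NOT ((Z NAND (NOT (X IFF V) IFF Z)) NAND (NOT (Z XOR U) XOR X)) XOR ((V NAND U) NOR NOT (X XOR U)) = true XOR false = true
V NAND Z = false NAND true = true
(NOT NOT ((Z NAND (NOT (X IFF V) IFF Z)) NAND (NOT (Z XOR U) XOR X)) XOR ((V NAND U) NOR NOT (X XOR U))) NOR (V NAND Z) = true NOR true = false
X XOR Y = true XOR true = false
Y NAND U = true NAND false = true
Y NAND (Y NAND U) = true NAND true = false
(X XOR Y) XOR (Y NAND (Y NAND U)) = false XOR false = false
((X XOR Y) XOR (Y NAND (Y NAND U))) NAND Z = false NAND true = true
((NOT NOT ((Z NAND (NOT (X IFF V) IFF Z)) NAND (NOT (Z XOR U) XOR X)) XOR ((V NAND U) NOR NOT (X XOR U))) NOR (V NAND Z)) NOR (((X XOR Y) XOR (Y NAND (Y NAND U))) NAND Z) = false NOR true = false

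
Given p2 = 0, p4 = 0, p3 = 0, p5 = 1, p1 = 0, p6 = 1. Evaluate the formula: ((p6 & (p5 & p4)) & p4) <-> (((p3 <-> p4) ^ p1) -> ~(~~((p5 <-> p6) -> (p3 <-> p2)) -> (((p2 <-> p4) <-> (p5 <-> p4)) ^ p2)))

0

p5 & p4 = 1 & 0 = 0
p6 & (p5 & p4) = 1 & 0 = 0
(p6 & (p5 & p4)) & p4 = 0 & 0 = 0
p3 <-> p4 = 0 <-> 0 = 1
(p3 <-> p4) ^ p1 = 1 ^ 0 = 1
p5 <-> p6 = 1 <-> 1 = 1
p3 <-> p2 = 0 <-> 0 = 1
(p5 <-> p6) -> (p3 <-> p2) = 1 -> 1 = 1
~((p5 <-> p6) -> (p3 <-> p2)) = ~1 = 0
~~((p5 <-> p6) -> (p3 <-> p2)) = ~0 = 1
p2 <-> p4 = 0 <-> 0 = 1
p5 <-> p4 = 1 <-> 0 = 0
(p2 <-> p4) <-> (p5 <-> p4) = 1 <-> 0 = 0
((p2 <-> p4) <-> (p5 <-> p4)) ^ p2 = 0 ^ 0 = 0
~~((p5 <-> p6) -> (p3 <-> p2)) -> (((p2 <-> p4) <-> (p5 <-> p4)) ^ p2) = 1 -> 0 = 0
~(~~((p5 <-> p6) -> (p3 <-> p2)) -> (((p2 <-> p4) <-> (p5 <-> p4)) ^ p2)) = ~0 = 1
((p3 <-> p4) ^ p1) -> ~(~~((p5 <-> p6) -> (p3 <-> p2)) -> (((p2 <-> p4) <-> (p5 <-> p4)) ^ p2)) = 1 -> 1 = 1
((p6 & (p5 & p4)) & p4) <-> (((p3 <-> p4) ^ p1) -> ~(~~((p5 <-> p6) -> (p3 <-> p2)) -> (((p2 <-> p4) <-> (p5 <-> p4)) ^ p2))) = 0 <-> 1 = 0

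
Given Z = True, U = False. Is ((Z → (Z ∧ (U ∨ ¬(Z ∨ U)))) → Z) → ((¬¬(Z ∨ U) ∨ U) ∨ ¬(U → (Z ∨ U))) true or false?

Z ∨ U = True ∨ False = True
¬(Z ∨ U) = ¬True = False
U ∨ ¬(Z ∨ U) = False ∨ False = False
Z ∧ (U ∨ ¬(Z ∨ U)) = True ∧ False = False
Z → (Z ∧ (U ∨ ¬(Z ∨ U))) = True → False = False
(Z → (Z ∧ (U ∨ ¬(Z ∨ U)))) → Z = False → True = True
Z ∨ U = True ∨ False = True
¬(Z ∨ U) = ¬True = False
¬¬(Z ∨ U) = ¬False = True
¬¬(Z ∨ U) ∨ U = True ∨ False = True
Z ∨ U = True ∨ False = True
U → (Z ∨ U) = False → True = True
¬(U → (Z ∨ U)) = ¬True = False
(¬¬(Z ∨ U) ∨ U) ∨ ¬(U → (Z ∨ U)) = True ∨ False = True
((Z → (Z ∧ (U ∨ ¬(Z ∨ U)))) → Z) → ((¬¬(Z ∨ U) ∨ U) ∨ ¬(U → (Z ∨ U))) = True → True = True

True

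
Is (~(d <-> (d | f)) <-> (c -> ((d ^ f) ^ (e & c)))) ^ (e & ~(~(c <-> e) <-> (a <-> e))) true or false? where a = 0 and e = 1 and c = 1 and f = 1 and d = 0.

0

d | f = 0 | 1 = 1
d <-> (d | f) = 0 <-> 1 = 0
~(d <-> (d | f)) = ~0 = 1
d ^ f = 0 ^ 1 = 1
e & c = 1 & 1 = 1
(d ^ f) ^ (e & c) = 1 ^ 1 = 0
c -> ((d ^ f) ^ (e & c)) = 1 -> 0 = 0
~(d <-> (d | f)) <-> (c -> ((d ^ f) ^ (e & c))) = 1 <-> 0 = 0
c <-> e = 1 <-> 1 = 1
~(c <-> e) = ~1 = 0
a <-> e = 0 <-> 1 = 0
~(c <-> e) <-> (a <-> e) = 0 <-> 0 = 1
~(~(c <-> e) <-> (a <-> e)) = ~1 = 0
e & ~(~(c <-> e) <-> (a <-> e)) = 1 & 0 = 0
(~(d <-> (d | f)) <-> (c -> ((d ^ f) ^ (e & c)))) ^ (e & ~(~(c <-> e) <-> (a <-> e))) = 0 ^ 0 = 0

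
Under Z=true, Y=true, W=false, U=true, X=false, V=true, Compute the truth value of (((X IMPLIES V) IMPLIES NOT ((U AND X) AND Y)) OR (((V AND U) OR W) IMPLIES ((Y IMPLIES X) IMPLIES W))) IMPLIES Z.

X IMPLIES V = false IMPLIES true = true
U AND X = true AND false = false
(U AND X) AND Y = false AND true = false
NOT ((U AND X) AND Y) = NOT false = true
(X IMPLIES V) IMPLIES NOT ((U AND X) AND Y) = true IMPLIES true = true
V AND U = true AND true = true
(V AND U) OR W = true OR false = true
Y IMPLIES X = true IMPLIES false = false
(Y IMPLIES X) IMPLIES W = false IMPLIES false = true
((V AND U) OR W) IMPLIES ((Y IMPLIES X) IMPLIES W) = true IMPLIES true = true
((X IMPLIES V) IMPLIES NOT ((U AND X) AND Y)) OR (((V AND U) OR W) IMPLIES ((Y IMPLIES X) IMPLIES W)) = true OR true = true
(((X IMPLIES V) IMPLIES NOT ((U AND X) AND Y)) OR (((V AND U) OR W) IMPLIES ((Y IMPLIES X) IMPLIES W))) IMPLIES Z = true IMPLIES true = true

true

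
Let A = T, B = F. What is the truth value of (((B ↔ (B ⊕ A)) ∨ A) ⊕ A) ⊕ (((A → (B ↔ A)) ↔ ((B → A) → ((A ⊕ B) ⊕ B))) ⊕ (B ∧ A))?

Substituting A=T, B=F:
B ⊕ A = F ⊕ T = T
B ↔ (B ⊕ A) = F ↔ T = F
(B ↔ (B ⊕ A)) ∨ A = F ∨ T = T
((B ↔ (B ⊕ A)) ∨ A) ⊕ A = T ⊕ T = F
B ↔ A = F ↔ T = F
A → (B ↔ A) = T → F = F
B → A = F → T = T
A ⊕ B = T ⊕ F = T
(A ⊕ B) ⊕ B = T ⊕ F = T
(B → A) → ((A ⊕ B) ⊕ B) = T → T = T
(A → (B ↔ A)) ↔ ((B → A) → ((A ⊕ B) ⊕ B)) = F ↔ T = F
B ∧ A = F ∧ T = F
((A → (B ↔ A)) ↔ ((B → A) → ((A ⊕ B) ⊕ B))) ⊕ (B ∧ A) = F ⊕ F = F
(((B ↔ (B ⊕ A)) ∨ A) ⊕ A) ⊕ (((A → (B ↔ A)) ↔ ((B → A) → ((A ⊕ B) ⊕ B))) ⊕ (B ∧ A)) = F ⊕ F = F

F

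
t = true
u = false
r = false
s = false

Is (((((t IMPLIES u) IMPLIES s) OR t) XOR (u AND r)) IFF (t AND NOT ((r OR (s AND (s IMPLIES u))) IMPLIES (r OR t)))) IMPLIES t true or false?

true

Substituting t=true, u=false, r=false, s=false:
t IMPLIES u = true IMPLIES false = false
(t IMPLIES u) IMPLIES s = false IMPLIES false = true
((t IMPLIES u) IMPLIES s) OR t = true OR true = true
u AND r = false AND false = false
(((t IMPLIES u) IMPLIES s) OR t) XOR (u AND r) = true XOR false = true
s IMPLIES u = false IMPLIES false = true
s AND (s IMPLIES u) = false AND true = false
r OR (s AND (s IMPLIES u)) = false OR false = false
r OR t = false OR true = true
(r OR (s AND (s IMPLIES u))) IMPLIES (r OR t) = false IMPLIES true = true
NOT ((r OR (s AND (s IMPLIES u))) IMPLIES (r OR t)) = NOT true = false
t AND NOT ((r OR (s AND (s IMPLIES u))) IMPLIES (r OR t)) = true AND false = false
((((t IMPLIES u) IMPLIES s) OR t) XOR (u AND r)) IFF (t AND NOT ((r OR (s AND (s IMPLIES u))) IMPLIES (r OR t))) = true IFF false = false
(((((t IMPLIES u) IMPLIES s) OR t) XOR (u AND r)) IFF (t AND NOT ((r OR (s AND (s IMPLIES u))) IMPLIES (r OR t)))) IMPLIES t = false IMPLIES true = true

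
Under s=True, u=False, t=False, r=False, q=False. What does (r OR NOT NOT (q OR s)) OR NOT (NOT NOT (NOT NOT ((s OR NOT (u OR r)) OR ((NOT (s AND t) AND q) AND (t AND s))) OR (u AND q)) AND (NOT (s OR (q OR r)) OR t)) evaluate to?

q OR s = False OR True = True
NOT (q OR s) = NOT True = False
NOT NOT (q OR s) = NOT False = True
r OR NOT NOT (q OR s) = False OR True = True
u OR r = False OR False = False
NOT (u OR r) = NOT False = True
s OR NOT (u OR r) = True OR True = True
s AND t = True AND False = False
NOT (s AND t) = NOT False = True
NOT (s AND t) AND q = True AND False = False
t AND s = False AND True = False
(NOT (s AND t) AND q) AND (t AND s) = False AND False = False
(s OR NOT (u OR r)) OR ((NOT (s AND t) AND q) AND (t AND s)) = True OR False = True
NOT ((s OR NOT (u OR r)) OR ((NOT (s AND t) AND q) AND (t AND s))) = NOT True = False
NOT NOT ((s OR NOT (u OR r)) OR ((NOT (s AND t) AND q) AND (t AND s))) = NOT False = True
u AND q = False AND False = False
NOT NOT ((s OR NOT (u OR r)) OR ((NOT (s AND t) AND q) AND (t AND s))) OR (u AND q) = True OR False = True
NOT (NOT NOT ((s OR NOT (u OR r)) OR ((NOT (s AND t) AND q) AND (t AND s))) OR (u AND q)) = NOT True = False
NOT NOT (NOT NOT ((s OR NOT (u OR r)) OR ((NOT (s AND t) AND q) AND (t AND s))) OR (u AND q)) = NOT False = True
q OR r = False OR False = False
s OR (q OR r) = True OR False = True
NOT (s OR (q OR r)) = NOT True = False
NOT (s OR (q OR r)) OR t = False OR False = False
NOT NOT (NOT NOT ((s OR NOT (u OR r)) OR ((NOT (s AND t) AND q) AND (t AND s))) OR (u AND q)) AND (NOT (s OR (q OR r)) OR t) = True AND False = False
NOT (NOT NOT (NOT NOT ((s OR NOT (u OR r)) OR ((NOT (s AND t) AND q) AND (t AND s))) OR (u AND q)) AND (NOT (s OR (q OR r)) OR t)) = NOT False = True
(r OR NOT NOT (q OR s)) OR NOT (NOT NOT (NOT NOT ((s OR NOT (u OR r)) OR ((NOT (s AND t) AND q) AND (t AND s))) OR (u AND q)) AND (NOT (s OR (q OR r)) OR t)) = True OR True = True

True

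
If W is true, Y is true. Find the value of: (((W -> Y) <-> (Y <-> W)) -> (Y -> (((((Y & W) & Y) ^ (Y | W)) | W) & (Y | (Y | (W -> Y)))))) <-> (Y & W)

W -> Y = True -> True = True
Y <-> W = True <-> True = True
(W -> Y) <-> (Y <-> W) = True <-> True = True
Y & W = True & True = True
(Y & W) & Y = True & True = True
Y | W = True | True = True
((Y & W) & Y) ^ (Y | W) = True ^ True = False
(((Y & W) & Y) ^ (Y | W)) | W = False | True = True
W -> Y = True -> True = True
Y | (W -> Y) = True | True = True
Y | (Y | (W -> Y)) = True | True = True
((((Y & W) & Y) ^ (Y | W)) | W) & (Y | (Y | (W -> Y))) = True & True = True
Y -> (((((Y & W) & Y) ^ (Y | W)) | W) & (Y | (Y | (W -> Y)))) = True -> True = True
((W -> Y) <-> (Y <-> W)) -> (Y -> (((((Y & W) & Y) ^ (Y | W)) | W) & (Y | (Y | (W -> Y))))) = True -> True = True
Y & W = True & True = True
(((W -> Y) <-> (Y <-> W)) -> (Y -> (((((Y & W) & Y) ^ (Y | W)) | W) & (Y | (Y | (W -> Y)))))) <-> (Y & W) = True <-> True = True

True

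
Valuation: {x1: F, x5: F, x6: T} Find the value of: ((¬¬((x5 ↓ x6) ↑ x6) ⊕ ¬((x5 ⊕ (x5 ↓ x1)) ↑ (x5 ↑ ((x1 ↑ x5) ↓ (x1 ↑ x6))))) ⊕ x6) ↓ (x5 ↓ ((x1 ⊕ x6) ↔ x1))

Substituting x1=F, x5=F, x6=T:
x5 ↓ x6 = F ↓ T = F
(x5 ↓ x6) ↑ x6 = F ↑ T = T
¬((x5 ↓ x6) ↑ x6) = ¬T = F
¬¬((x5 ↓ x6) ↑ x6) = ¬F = T
x5 ↓ x1 = F ↓ F = T
x5 ⊕ (x5 ↓ x1) = F ⊕ T = T
x1 ↑ x5 = F ↑ F = T
x1 ↑ x6 = F ↑ T = T
(x1 ↑ x5) ↓ (x1 ↑ x6) = T ↓ T = F
x5 ↑ ((x1 ↑ x5) ↓ (x1 ↑ x6)) = F ↑ F = T
(x5 ⊕ (x5 ↓ x1)) ↑ (x5 ↑ ((x1 ↑ x5) ↓ (x1 ↑ x6))) = T ↑ T = F
¬((x5 ⊕ (x5 ↓ x1)) ↑ (x5 ↑ ((x1 ↑ x5) ↓ (x1 ↑ x6)))) = ¬F = T
¬¬((x5 ↓ x6) ↑ x6) ⊕ ¬((x5 ⊕ (x5 ↓ x1)) ↑ (x5 ↑ ((x1 ↑ x5) ↓ (x1 ↑ x6)))) = T ⊕ T = F
(¬¬((x5 ↓ x6) ↑ x6) ⊕ ¬((x5 ⊕ (x5 ↓ x1)) ↑ (x5 ↑ ((x1 ↑ x5) ↓ (x1 ↑ x6))))) ⊕ x6 = F ⊕ T = T
x1 ⊕ x6 = F ⊕ T = T
(x1 ⊕ x6) ↔ x1 = T ↔ F = F
x5 ↓ ((x1 ⊕ x6) ↔ x1) = F ↓ F = T
((¬¬((x5 ↓ x6) ↑ x6) ⊕ ¬((x5 ⊕ (x5 ↓ x1)) ↑ (x5 ↑ ((x1 ↑ x5) ↓ (x1 ↑ x6))))) ⊕ x6) ↓ (x5 ↓ ((x1 ⊕ x6) ↔ x1)) = T ↓ T = F

F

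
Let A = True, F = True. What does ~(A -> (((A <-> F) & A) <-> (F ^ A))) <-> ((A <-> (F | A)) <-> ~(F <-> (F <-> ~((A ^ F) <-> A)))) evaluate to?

False

Substituting A=True, F=True:
A <-> F = True <-> True = True
(A <-> F) & A = True & True = True
F ^ A = True ^ True = False
((A <-> F) & A) <-> (F ^ A) = True <-> False = False
A -> (((A <-> F) & A) <-> (F ^ A)) = True -> False = False
~(A -> (((A <-> F) & A) <-> (F ^ A))) = ~False = True
F | A = True | True = True
A <-> (F | A) = True <-> True = True
A ^ F = True ^ True = False
(A ^ F) <-> A = False <-> True = False
~((A ^ F) <-> A) = ~False = True
F <-> ~((A ^ F) <-> A) = True <-> True = True
F <-> (F <-> ~((A ^ F) <-> A)) = True <-> True = True
~(F <-> (F <-> ~((A ^ F) <-> A))) = ~True = False
(A <-> (F | A)) <-> ~(F <-> (F <-> ~((A ^ F) <-> A))) = True <-> False = False
~(A -> (((A <-> F) & A) <-> (F ^ A))) <-> ((A <-> (F | A)) <-> ~(F <-> (F <-> ~((A ^ F) <-> A)))) = True <-> False = False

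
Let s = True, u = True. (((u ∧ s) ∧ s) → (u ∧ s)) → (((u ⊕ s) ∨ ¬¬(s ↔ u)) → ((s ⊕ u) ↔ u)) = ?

False

u ∧ s = True ∧ True = True
(u ∧ s) ∧ s = True ∧ True = True
u ∧ s = True ∧ True = True
((u ∧ s) ∧ s) → (u ∧ s) = True → True = True
u ⊕ s = True ⊕ True = False
s ↔ u = True ↔ True = True
¬(s ↔ u) = ¬True = False
¬¬(s ↔ u) = ¬False = True
(u ⊕ s) ∨ ¬¬(s ↔ u) = False ∨ True = True
s ⊕ u = True ⊕ True = False
(s ⊕ u) ↔ u = False ↔ True = False
((u ⊕ s) ∨ ¬¬(s ↔ u)) → ((s ⊕ u) ↔ u) = True → False = False
(((u ∧ s) ∧ s) → (u ∧ s)) → (((u ⊕ s) ∨ ¬¬(s ↔ u)) → ((s ⊕ u) ↔ u)) = True → False = False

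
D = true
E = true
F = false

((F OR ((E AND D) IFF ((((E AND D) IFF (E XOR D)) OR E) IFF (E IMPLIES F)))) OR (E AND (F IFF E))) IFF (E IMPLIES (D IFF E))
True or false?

E AND D = true AND true = true
E AND D = true AND true = true
E XOR D = true XOR true = false
(E AND D) IFF (E XOR D) = true IFF false = false
((E AND D) IFF (E XOR D)) OR E = false OR true = true
E IMPLIES F = true IMPLIES false = false
(((E AND D) IFF (E XOR D)) OR E) IFF (E IMPLIES F) = true IFF false = false
(E AND D) IFF ((((E AND D) IFF (E XOR D)) OR E) IFF (E IMPLIES F)) = true IFF false = false
F OR ((E AND D) IFF ((((E AND D) IFF (E XOR D)) OR E) IFF (E IMPLIES F))) = false OR false = false
F IFF E = false IFF true = false
E AND (F IFF E) = true AND false = false
(F OR ((E AND D) IFF ((((E AND D) IFF (E XOR D)) OR E) IFF (E IMPLIES F)))) OR (E AND (F IFF E)) = false OR false = false
D IFF E = true IFF true = true
E IMPLIES (D IFF E) = true IMPLIES true = true
((F OR ((E AND D) IFF ((((E AND D) IFF (E XOR D)) OR E) IFF (E IMPLIES F)))) OR (E AND (F IFF E))) IFF (E IMPLIES (D IFF E)) = false IFF true = false

false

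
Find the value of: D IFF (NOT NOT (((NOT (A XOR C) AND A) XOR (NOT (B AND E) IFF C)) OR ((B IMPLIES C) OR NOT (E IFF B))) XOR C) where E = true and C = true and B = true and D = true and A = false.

A XOR C = false XOR true = true
NOT (A XOR C) = NOT true = false
NOT (A XOR C) AND A = false AND false = false
B AND E = true AND true = true
NOT (B AND E) = NOT true = false
NOT (B AND E) IFF C = false IFF true = false
(NOT (A XOR C) AND A) XOR (NOT (B AND E) IFF C) = false XOR false = false
B IMPLIES C = true IMPLIES true = true
E IFF B = true IFF true = true
NOT (E IFF B) = NOT true = false
(B IMPLIES C) OR NOT (E IFF B) = true OR false = true
((NOT (A XOR C) AND A) XOR (NOT (B AND E) IFF C)) OR ((B IMPLIES C) OR NOT (E IFF B)) = false OR true = true
NOT (((NOT (A XOR C) AND A) XOR (NOT (B AND E) IFF C)) OR ((B IMPLIES C) OR NOT (E IFF B))) = NOT true = false
NOT NOT (((NOT (A XOR C) AND A) XOR (NOT (B AND E) IFF C)) OR ((B IMPLIES C) OR NOT (E IFF B))) = NOT false = true
NOT NOT (((NOT (A XOR C) AND A) XOR (NOT (B AND E) IFF C)) OR ((B IMPLIES C) OR NOT (E IFF B))) XOR C = true XOR true = false
D IFF (NOT NOT (((NOT (A XOR C) AND A) XOR (NOT (B AND E) IFF C)) OR ((B IMPLIES C) OR NOT (E IFF B))) XOR C) = true IFF false = false

false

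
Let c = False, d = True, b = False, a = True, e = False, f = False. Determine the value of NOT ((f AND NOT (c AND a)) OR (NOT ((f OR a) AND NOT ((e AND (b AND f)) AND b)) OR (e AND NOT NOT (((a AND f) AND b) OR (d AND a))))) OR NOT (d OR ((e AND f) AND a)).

True

Substituting c=False, d=True, b=False, a=True, e=False, f=False:
c AND a = False AND True = False
NOT (c AND a) = NOT False = True
f AND NOT (c AND a) = False AND True = False
f OR a = False OR True = True
b AND f = False AND False = False
e AND (b AND f) = False AND False = False
(e AND (b AND f)) AND b = False AND False = False
NOT ((e AND (b AND f)) AND b) = NOT False = True
(f OR a) AND NOT ((e AND (b AND f)) AND b) = True AND True = True
NOT ((f OR a) AND NOT ((e AND (b AND f)) AND b)) = NOT True = False
a AND f = True AND False = False
(a AND f) AND b = False AND False = False
d AND a = True AND True = True
((a AND f) AND b) OR (d AND a) = False OR True = True
NOT (((a AND f) AND b) OR (d AND a)) = NOT True = False
NOT NOT (((a AND f) AND b) OR (d AND a)) = NOT False = True
e AND NOT NOT (((a AND f) AND b) OR (d AND a)) = False AND True = False
NOT ((f OR a) AND NOT ((e AND (b AND f)) AND b)) OR (e AND NOT NOT (((a AND f) AND b) OR (d AND a))) = False OR False = False
(f AND NOT (c AND a)) OR (NOT ((f OR a) AND NOT ((e AND (b AND f)) AND b)) OR (e AND NOT NOT (((a AND f) AND b) OR (d AND a)))) = False OR False = False
NOT ((f AND NOT (c AND a)) OR (NOT ((f OR a) AND NOT ((e AND (b AND f)) AND b)) OR (e AND NOT NOT (((a AND f) AND b) OR (d AND a))))) = NOT False = True
e AND f = False AND False = False
(e AND f) AND a = False AND True = False
d OR ((e AND f) AND a) = True OR False = True
NOT (d OR ((e AND f) AND a)) = NOT True = False
NOT ((f AND NOT (c AND a)) OR (NOT ((f OR a) AND NOT ((e AND (b AND f)) AND b)) OR (e AND NOT NOT (((a AND f) AND b) OR (d AND a))))) OR NOT (d OR ((e AND f) AND a)) = True OR False = True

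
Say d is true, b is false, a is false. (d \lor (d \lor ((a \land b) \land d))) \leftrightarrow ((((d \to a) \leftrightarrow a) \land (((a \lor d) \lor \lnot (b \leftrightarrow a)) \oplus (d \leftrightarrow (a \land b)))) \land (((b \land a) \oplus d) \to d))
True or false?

\text{True}

a \land b = \text{False} \land \text{False} = \text{False}
(a \land b) \land d = \text{False} \land \text{True} = \text{False}
d \lor ((a \land b) \land d) = \text{True} \lor \text{False} = \text{True}
d \lor (d \lor ((a \land b) \land d)) = \text{True} \lor \text{True} = \text{True}
d \to a = \text{True} \to \text{False} = \text{False}
(d \to a) \leftrightarrow a = \text{False} \leftrightarrow \text{False} = \text{True}
a \lor d = \text{False} \lor \text{True} = \text{True}
b \leftrightarrow a = \text{False} \leftrightarrow \text{False} = \text{True}
\lnot (b \leftrightarrow a) = \lnot \text{True} = \text{False}
(a \lor d) \lor \lnot (b \leftrightarrow a) = \text{True} \lor \text{False} = \text{True}
a \land b = \text{False} \land \text{False} = \text{False}
d \leftrightarrow (a \land b) = \text{True} \leftrightarrow \text{False} = \text{False}
((a \lor d) \lor \lnot (b \leftrightarrow a)) \oplus (d \leftrightarrow (a \land b)) = \text{True} \oplus \text{False} = \text{True}
((d \to a) \leftrightarrow a) \land (((a \lor d) \lor \lnot (b \leftrightarrow a)) \oplus (d \leftrightarrow (a \land b))) = \text{True} \land \text{True} = \text{True}
b \land a = \text{False} \land \text{False} = \text{False}
(b \land a) \oplus d = \text{False} \oplus \text{True} = \text{True}
((b \land a) \oplus d) \to d = \text{True} \to \text{True} = \text{True}
(((d \to a) \leftrightarrow a) \land (((a \lor d) \lor \lnot (b \leftrightarrow a)) \oplus (d \leftrightarrow (a \land b)))) \land (((b \land a) \oplus d) \to d) = \text{True} \land \text{True} = \text{True}
(d \lor (d \lor ((a \land b) \land d))) \leftrightarrow ((((d \to a) \leftrightarrow a) \land (((a \lor d) \lor \lnot (b \leftrightarrow a)) \oplus (d \leftrightarrow (a \land b)))) \land (((b \land a) \oplus d) \to d)) = \text{True} \leftrightarrow \text{True} = \text{True}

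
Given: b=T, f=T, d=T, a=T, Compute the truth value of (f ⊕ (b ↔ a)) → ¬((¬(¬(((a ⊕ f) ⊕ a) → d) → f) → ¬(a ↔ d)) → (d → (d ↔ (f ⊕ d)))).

T

b ↔ a = T ↔ T = T
f ⊕ (b ↔ a) = T ⊕ T = F
a ⊕ f = T ⊕ T = F
(a ⊕ f) ⊕ a = F ⊕ T = T
((a ⊕ f) ⊕ a) → d = T → T = T
¬(((a ⊕ f) ⊕ a) → d) = ¬T = F
¬(((a ⊕ f) ⊕ a) → d) → f = F → T = T
¬(¬(((a ⊕ f) ⊕ a) → d) → f) = ¬T = F
a ↔ d = T ↔ T = T
¬(a ↔ d) = ¬T = F
¬(¬(((a ⊕ f) ⊕ a) → d) → f) → ¬(a ↔ d) = F → F = T
f ⊕ d = T ⊕ T = F
d ↔ (f ⊕ d) = T ↔ F = F
d → (d ↔ (f ⊕ d)) = T → F = F
(¬(¬(((a ⊕ f) ⊕ a) → d) → f) → ¬(a ↔ d)) → (d → (d ↔ (f ⊕ d))) = T → F = F
¬((¬(¬(((a ⊕ f) ⊕ a) → d) → f) → ¬(a ↔ d)) → (d → (d ↔ (f ⊕ d)))) = ¬F = T
(f ⊕ (b ↔ a)) → ¬((¬(¬(((a ⊕ f) ⊕ a) → d) → f) → ¬(a ↔ d)) → (d → (d ↔ (f ⊕ d)))) = F → T = T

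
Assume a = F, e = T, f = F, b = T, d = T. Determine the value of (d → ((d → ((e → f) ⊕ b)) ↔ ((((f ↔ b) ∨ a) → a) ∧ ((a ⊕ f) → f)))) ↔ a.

F

Substituting a=F, e=T, f=F, b=T, d=T:
e → f = T → F = F
(e → f) ⊕ b = F ⊕ T = T
d → ((e → f) ⊕ b) = T → T = T
f ↔ b = F ↔ T = F
(f ↔ b) ∨ a = F ∨ F = F
((f ↔ b) ∨ a) → a = F → F = T
a ⊕ f = F ⊕ F = F
(a ⊕ f) → f = F → F = T
(((f ↔ b) ∨ a) → a) ∧ ((a ⊕ f) → f) = T ∧ T = T
(d → ((e → f) ⊕ b)) ↔ ((((f ↔ b) ∨ a) → a) ∧ ((a ⊕ f) → f)) = T ↔ T = T
d → ((d → ((e → f) ⊕ b)) ↔ ((((f ↔ b) ∨ a) → a) ∧ ((a ⊕ f) → f))) = T → T = T
(d → ((d → ((e → f) ⊕ b)) ↔ ((((f ↔ b) ∨ a) → a) ∧ ((a ⊕ f) → f)))) ↔ a = T ↔ F = F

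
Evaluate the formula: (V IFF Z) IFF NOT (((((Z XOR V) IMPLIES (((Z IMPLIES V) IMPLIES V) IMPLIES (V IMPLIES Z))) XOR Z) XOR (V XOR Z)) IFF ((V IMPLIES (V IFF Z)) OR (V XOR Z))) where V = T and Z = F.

T

V IFF Z = T IFF F = F
Z XOR V = F XOR T = T
Z IMPLIES V = F IMPLIES T = T
(Z IMPLIES V) IMPLIES V = T IMPLIES T = T
V IMPLIES Z = T IMPLIES F = F
((Z IMPLIES V) IMPLIES V) IMPLIES (V IMPLIES Z) = T IMPLIES F = F
(Z XOR V) IMPLIES (((Z IMPLIES V) IMPLIES V) IMPLIES (V IMPLIES Z)) = T IMPLIES F = F
((Z XOR V) IMPLIES (((Z IMPLIES V) IMPLIES V) IMPLIES (V IMPLIES Z))) XOR Z = F XOR F = F
V XOR Z = T XOR F = T
(((Z XOR V) IMPLIES (((Z IMPLIES V) IMPLIES V) IMPLIES (V IMPLIES Z))) XOR Z) XOR (V XOR Z) = F XOR T = T
V IFF Z = T IFF F = F
V IMPLIES (V IFF Z) = T IMPLIES F = F
V XOR Z = T XOR F = T
(V IMPLIES (V IFF Z)) OR (V XOR Z) = F OR T = T
((((Z XOR V) IMPLIES (((Z IMPLIES V) IMPLIES V) IMPLIES (V IMPLIES Z))) XOR Z) XOR (V XOR Z)) IFF ((V IMPLIES (V IFF Z)) OR (V XOR Z)) = T IFF T = T
NOT (((((Z XOR V) IMPLIES (((Z IMPLIES V) IMPLIES V) IMPLIES (V IMPLIES Z))) XOR Z) XOR (V XOR Z)) IFF ((V IMPLIES (V IFF Z)) OR (V XOR Z))) = NOT T = F
(V IFF Z) IFF NOT (((((Z XOR V) IMPLIES (((Z IMPLIES V) IMPLIES V) IMPLIES (V IMPLIES Z))) XOR Z) XOR (V XOR Z)) IFF ((V IMPLIES (V IFF Z)) OR (V XOR Z))) = F IFF F = T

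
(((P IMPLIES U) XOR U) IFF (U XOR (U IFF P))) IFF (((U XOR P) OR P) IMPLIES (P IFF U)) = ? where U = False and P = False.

True

P IMPLIES U = False IMPLIES False = True
(P IMPLIES U) XOR U = True XOR False = True
U IFF P = False IFF False = True
U XOR (U IFF P) = False XOR True = True
((P IMPLIES U) XOR U) IFF (U XOR (U IFF P)) = True IFF True = True
U XOR P = False XOR False = False
(U XOR P) OR P = False OR False = False
P IFF U = False IFF False = True
((U XOR P) OR P) IMPLIES (P IFF U) = False IMPLIES True = True
(((P IMPLIES U) XOR U) IFF (U XOR (U IFF P))) IFF (((U XOR P) OR P) IMPLIES (P IFF U)) = True IFF True = True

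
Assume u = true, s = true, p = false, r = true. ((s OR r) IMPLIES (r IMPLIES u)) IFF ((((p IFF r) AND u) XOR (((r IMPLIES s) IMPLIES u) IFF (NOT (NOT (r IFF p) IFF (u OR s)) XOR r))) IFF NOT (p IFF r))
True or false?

s OR r = true OR true = true
r IMPLIES u = true IMPLIES true = true
(s OR r) IMPLIES (r IMPLIES u) = true IMPLIES true = true
p IFF r = false IFF true = false
(p IFF r) AND u = false AND true = false
r IMPLIES s = true IMPLIES true = true
(r IMPLIES s) IMPLIES u = true IMPLIES true = true
r IFF p = true IFF false = false
NOT (r IFF p) = NOT false = true
u OR s = true OR true = true
NOT (r IFF p) IFF (u OR s) = true IFF true = true
NOT (NOT (r IFF p) IFF (u OR s)) = NOT true = false
NOT (NOT (r IFF p) IFF (u OR s)) XOR r = false XOR true = true
((r IMPLIES s) IMPLIES u) IFF (NOT (NOT (r IFF p) IFF (u OR s)) XOR r) = true IFF true = true
((p IFF r) AND u) XOR (((r IMPLIES s) IMPLIES u) IFF (NOT (NOT (r IFF p) IFF (u OR s)) XOR r)) = false XOR true = true
p IFF r = false IFF true = false
NOT (p IFF r) = NOT false = true
(((p IFF r) AND u) XOR (((r IMPLIES s) IMPLIES u) IFF (NOT (NOT (r IFF p) IFF (u OR s)) XOR r))) IFF NOT (p IFF r) = true IFF true = true
((s OR r) IMPLIES (r IMPLIES u)) IFF ((((p IFF r) AND u) XOR (((r IMPLIES s) IMPLIES u) IFF (NOT (NOT (r IFF p) IFF (u OR s)) XOR r))) IFF NOT (p IFF r)) = true IFF true = true

true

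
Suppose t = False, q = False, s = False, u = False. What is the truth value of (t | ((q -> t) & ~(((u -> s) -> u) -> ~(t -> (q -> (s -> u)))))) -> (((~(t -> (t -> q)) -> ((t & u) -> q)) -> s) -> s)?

True

q -> t = False -> False = True
u -> s = False -> False = True
(u -> s) -> u = True -> False = False
s -> u = False -> False = True
q -> (s -> u) = False -> True = True
t -> (q -> (s -> u)) = False -> True = True
~(t -> (q -> (s -> u))) = ~True = False
((u -> s) -> u) -> ~(t -> (q -> (s -> u))) = False -> False = True
~(((u -> s) -> u) -> ~(t -> (q -> (s -> u)))) = ~True = False
(q -> t) & ~(((u -> s) -> u) -> ~(t -> (q -> (s -> u)))) = True & False = False
t | ((q -> t) & ~(((u -> s) -> u) -> ~(t -> (q -> (s -> u))))) = False | False = False
t -> q = False -> False = True
t -> (t -> q) = False -> True = True
~(t -> (t -> q)) = ~True = False
t & u = False & False = False
(t & u) -> q = False -> False = True
~(t -> (t -> q)) -> ((t & u) -> q) = False -> True = True
(~(t -> (t -> q)) -> ((t & u) -> q)) -> s = True -> False = False
((~(t -> (t -> q)) -> ((t & u) -> q)) -> s) -> s = False -> False = True
(t | ((q -> t) & ~(((u -> s) -> u) -> ~(t -> (q -> (s -> u)))))) -> (((~(t -> (t -> q)) -> ((t & u) -> q)) -> s) -> s) = False -> True = True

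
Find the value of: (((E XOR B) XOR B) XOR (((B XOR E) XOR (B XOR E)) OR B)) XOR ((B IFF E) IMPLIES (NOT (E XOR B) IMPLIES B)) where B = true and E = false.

false

E XOR B = false XOR true = true
(E XOR B) XOR B = true XOR true = false
B XOR E = true XOR false = true
B XOR E = true XOR false = true
(B XOR E) XOR (B XOR E) = true XOR true = false
((B XOR E) XOR (B XOR E)) OR B = false OR true = true
((E XOR B) XOR B) XOR (((B XOR E) XOR (B XOR E)) OR B) = false XOR true = true
B IFF E = true IFF false = false
E XOR B = false XOR true = true
NOT (E XOR B) = NOT true = false
NOT (E XOR B) IMPLIES B = false IMPLIES true = true
(B IFF E) IMPLIES (NOT (E XOR B) IMPLIES B) = false IMPLIES true = true
(((E XOR B) XOR B) XOR (((B XOR E) XOR (B XOR E)) OR B)) XOR ((B IFF E) IMPLIES (NOT (E XOR B) IMPLIES B)) = true XOR true = false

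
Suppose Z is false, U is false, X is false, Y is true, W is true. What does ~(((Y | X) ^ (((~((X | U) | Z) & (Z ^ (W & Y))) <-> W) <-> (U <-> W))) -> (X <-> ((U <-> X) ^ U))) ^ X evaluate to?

Y | X = T | F = T
X | U = F | F = F
(X | U) | Z = F | F = F
~((X | U) | Z) = ~F = T
W & Y = T & T = T
Z ^ (W & Y) = F ^ T = T
~((X | U) | Z) & (Z ^ (W & Y)) = T & T = T
(~((X | U) | Z) & (Z ^ (W & Y))) <-> W = T <-> T = T
U <-> W = F <-> T = F
((~((X | U) | Z) & (Z ^ (W & Y))) <-> W) <-> (U <-> W) = T <-> F = F
(Y | X) ^ (((~((X | U) | Z) & (Z ^ (W & Y))) <-> W) <-> (U <-> W)) = T ^ F = T
U <-> X = F <-> F = T
(U <-> X) ^ U = T ^ F = T
X <-> ((U <-> X) ^ U) = F <-> T = F
((Y | X) ^ (((~((X | U) | Z) & (Z ^ (W & Y))) <-> W) <-> (U <-> W))) -> (X <-> ((U <-> X) ^ U)) = T -> F = F
~(((Y | X) ^ (((~((X | U) | Z) & (Z ^ (W & Y))) <-> W) <-> (U <-> W))) -> (X <-> ((U <-> X) ^ U))) = ~F = T
~(((Y | X) ^ (((~((X | U) | Z) & (Z ^ (W & Y))) <-> W) <-> (U <-> W))) -> (X <-> ((U <-> X) ^ U))) ^ X = T ^ F = T

T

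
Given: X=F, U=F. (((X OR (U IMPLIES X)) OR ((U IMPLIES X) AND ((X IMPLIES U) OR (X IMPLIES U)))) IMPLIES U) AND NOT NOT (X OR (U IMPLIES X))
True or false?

F

U IMPLIES X = F IMPLIES F = T
X OR (U IMPLIES X) = F OR T = T
U IMPLIES X = F IMPLIES F = T
X IMPLIES U = F IMPLIES F = T
X IMPLIES U = F IMPLIES F = T
(X IMPLIES U) OR (X IMPLIES U) = T OR T = T
(U IMPLIES X) AND ((X IMPLIES U) OR (X IMPLIES U)) = T AND T = T
(X OR (U IMPLIES X)) OR ((U IMPLIES X) AND ((X IMPLIES U) OR (X IMPLIES U))) = T OR T = T
((X OR (U IMPLIES X)) OR ((U IMPLIES X) AND ((X IMPLIES U) OR (X IMPLIES U)))) IMPLIES U = T IMPLIES F = F
U IMPLIES X = F IMPLIES F = T
X OR (U IMPLIES X) = F OR T = T
NOT (X OR (U IMPLIES X)) = NOT T = F
NOT NOT (X OR (U IMPLIES X)) = NOT F = T
(((X OR (U IMPLIES X)) OR ((U IMPLIES X) AND ((X IMPLIES U) OR (X IMPLIES U)))) IMPLIES U) AND NOT NOT (X OR (U IMPLIES X)) = F AND T = F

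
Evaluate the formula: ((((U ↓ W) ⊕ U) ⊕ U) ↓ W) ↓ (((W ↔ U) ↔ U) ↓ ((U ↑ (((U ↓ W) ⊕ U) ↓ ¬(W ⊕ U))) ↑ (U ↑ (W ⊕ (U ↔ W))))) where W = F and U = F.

F

U ↓ W = F ↓ F = T
(U ↓ W) ⊕ U = T ⊕ F = T
((U ↓ W) ⊕ U) ⊕ U = T ⊕ F = T
(((U ↓ W) ⊕ U) ⊕ U) ↓ W = T ↓ F = F
W ↔ U = F ↔ F = T
(W ↔ U) ↔ U = T ↔ F = F
U ↓ W = F ↓ F = T
(U ↓ W) ⊕ U = T ⊕ F = T
W ⊕ U = F ⊕ F = F
¬(W ⊕ U) = ¬F = T
((U ↓ W) ⊕ U) ↓ ¬(W ⊕ U) = T ↓ T = F
U ↑ (((U ↓ W) ⊕ U) ↓ ¬(W ⊕ U)) = F ↑ F = T
U ↔ W = F ↔ F = T
W ⊕ (U ↔ W) = F ⊕ T = T
U ↑ (W ⊕ (U ↔ W)) = F ↑ T = T
(U ↑ (((U ↓ W) ⊕ U) ↓ ¬(W ⊕ U))) ↑ (U ↑ (W ⊕ (U ↔ W))) = T ↑ T = F
((W ↔ U) ↔ U) ↓ ((U ↑ (((U ↓ W) ⊕ U) ↓ ¬(W ⊕ U))) ↑ (U ↑ (W ⊕ (U ↔ W)))) = F ↓ F = T
((((U ↓ W) ⊕ U) ⊕ U) ↓ W) ↓ (((W ↔ U) ↔ U) ↓ ((U ↑ (((U ↓ W) ⊕ U) ↓ ¬(W ⊕ U))) ↑ (U ↑ (W ⊕ (U ↔ W))))) = F ↓ T = F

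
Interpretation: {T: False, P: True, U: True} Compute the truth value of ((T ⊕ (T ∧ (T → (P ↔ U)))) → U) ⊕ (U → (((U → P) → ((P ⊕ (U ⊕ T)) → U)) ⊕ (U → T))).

P ↔ U = True ↔ True = True
T → (P ↔ U) = False → True = True
T ∧ (T → (P ↔ U)) = False ∧ True = False
T ⊕ (T ∧ (T → (P ↔ U))) = False ⊕ False = False
(T ⊕ (T ∧ (T → (P ↔ U)))) → U = False → True = True
U → P = True → True = True
U ⊕ T = True ⊕ False = True
P ⊕ (U ⊕ T) = True ⊕ True = False
(P ⊕ (U ⊕ T)) → U = False → True = True
(U → P) → ((P ⊕ (U ⊕ T)) → U) = True → True = True
U → T = True → False = False
((U → P) → ((P ⊕ (U ⊕ T)) → U)) ⊕ (U → T) = True ⊕ False = True
U → (((U → P) → ((P ⊕ (U ⊕ T)) → U)) ⊕ (U → T)) = True → True = True
((T ⊕ (T ∧ (T → (P ↔ U)))) → U) ⊕ (U → (((U → P) → ((P ⊕ (U ⊕ T)) → U)) ⊕ (U → T))) = True ⊕ True = False

False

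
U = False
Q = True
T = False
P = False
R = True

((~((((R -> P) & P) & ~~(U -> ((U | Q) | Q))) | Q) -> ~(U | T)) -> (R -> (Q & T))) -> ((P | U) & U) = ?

R -> P = True -> False = False
(R -> P) & P = False & False = False
U | Q = False | True = True
(U | Q) | Q = True | True = True
U -> ((U | Q) | Q) = False -> True = True
~(U -> ((U | Q) | Q)) = ~True = False
~~(U -> ((U | Q) | Q)) = ~False = True
((R -> P) & P) & ~~(U -> ((U | Q) | Q)) = False & True = False
(((R -> P) & P) & ~~(U -> ((U | Q) | Q))) | Q = False | True = True
~((((R -> P) & P) & ~~(U -> ((U | Q) | Q))) | Q) = ~True = False
U | T = False | False = False
~(U | T) = ~False = True
~((((R -> P) & P) & ~~(U -> ((U | Q) | Q))) | Q) -> ~(U | T) = False -> True = True
Q & T = True & False = False
R -> (Q & T) = True -> False = False
(~((((R -> P) & P) & ~~(U -> ((U | Q) | Q))) | Q) -> ~(U | T)) -> (R -> (Q & T)) = True -> False = False
P | U = False | False = False
(P | U) & U = False & False = False
((~((((R -> P) & P) & ~~(U -> ((U | Q) | Q))) | Q) -> ~(U | T)) -> (R -> (Q & T))) -> ((P | U) & U) = False -> False = True

True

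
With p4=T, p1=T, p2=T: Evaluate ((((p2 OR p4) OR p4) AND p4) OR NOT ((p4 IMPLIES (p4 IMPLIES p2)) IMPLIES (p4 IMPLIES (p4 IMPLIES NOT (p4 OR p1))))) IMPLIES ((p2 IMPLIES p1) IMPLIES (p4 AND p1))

T

Substituting p4=T, p1=T, p2=T:
p2 OR p4 = T OR T = T
(p2 OR p4) OR p4 = T OR T = T
((p2 OR p4) OR p4) AND p4 = T AND T = T
p4 IMPLIES p2 = T IMPLIES T = T
p4 IMPLIES (p4 IMPLIES p2) = T IMPLIES T = T
p4 OR p1 = T OR T = T
NOT (p4 OR p1) = NOT T = F
p4 IMPLIES NOT (p4 OR p1) = T IMPLIES F = F
p4 IMPLIES (p4 IMPLIES NOT (p4 OR p1)) = T IMPLIES F = F
(p4 IMPLIES (p4 IMPLIES p2)) IMPLIES (p4 IMPLIES (p4 IMPLIES NOT (p4 OR p1))) = T IMPLIES F = F
NOT ((p4 IMPLIES (p4 IMPLIES p2)) IMPLIES (p4 IMPLIES (p4 IMPLIES NOT (p4 OR p1)))) = NOT F = T
(((p2 OR p4) OR p4) AND p4) OR NOT ((p4 IMPLIES (p4 IMPLIES p2)) IMPLIES (p4 IMPLIES (p4 IMPLIES NOT (p4 OR p1)))) = T OR T = T
p2 IMPLIES p1 = T IMPLIES T = T
p4 AND p1 = T AND T = T
(p2 IMPLIES p1) IMPLIES (p4 AND p1) = T IMPLIES T = T
((((p2 OR p4) OR p4) AND p4) OR NOT ((p4 IMPLIES (p4 IMPLIES p2)) IMPLIES (p4 IMPLIES (p4 IMPLIES NOT (p4 OR p1))))) IMPLIES ((p2 IMPLIES p1) IMPLIES (p4 AND p1)) = T IMPLIES T = T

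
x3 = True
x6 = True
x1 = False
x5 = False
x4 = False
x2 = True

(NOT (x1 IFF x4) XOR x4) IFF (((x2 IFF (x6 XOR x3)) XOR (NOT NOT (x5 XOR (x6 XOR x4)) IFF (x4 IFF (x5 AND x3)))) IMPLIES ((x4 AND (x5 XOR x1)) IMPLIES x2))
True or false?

False

Substituting x3=True, x6=True, x1=False, x5=False, x4=False, x2=True:
x1 IFF x4 = False IFF False = True
NOT (x1 IFF x4) = NOT True = False
NOT (x1 IFF x4) XOR x4 = False XOR False = False
x6 XOR x3 = True XOR True = False
x2 IFF (x6 XOR x3) = True IFF False = False
x6 XOR x4 = True XOR False = True
x5 XOR (x6 XOR x4) = False XOR True = True
NOT (x5 XOR (x6 XOR x4)) = NOT True = False
NOT NOT (x5 XOR (x6 XOR x4)) = NOT False = True
x5 AND x3 = False AND True = False
x4 IFF (x5 AND x3) = False IFF False = True
NOT NOT (x5 XOR (x6 XOR x4)) IFF (x4 IFF (x5 AND x3)) = True IFF True = True
(x2 IFF (x6 XOR x3)) XOR (NOT NOT (x5 XOR (x6 XOR x4)) IFF (x4 IFF (x5 AND x3))) = False XOR True = True
x5 XOR x1 = False XOR False = False
x4 AND (x5 XOR x1) = False AND False = False
(x4 AND (x5 XOR x1)) IMPLIES x2 = False IMPLIES True = True
((x2 IFF (x6 XOR x3)) XOR (NOT NOT (x5 XOR (x6 XOR x4)) IFF (x4 IFF (x5 AND x3)))) IMPLIES ((x4 AND (x5 XOR x1)) IMPLIES x2) = True IMPLIES True = True
(NOT (x1 IFF x4) XOR x4) IFF (((x2 IFF (x6 XOR x3)) XOR (NOT NOT (x5 XOR (x6 XOR x4)) IFF (x4 IFF (x5 AND x3)))) IMPLIES ((x4 AND (x5 XOR x1)) IMPLIES x2)) = False IFF True = False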